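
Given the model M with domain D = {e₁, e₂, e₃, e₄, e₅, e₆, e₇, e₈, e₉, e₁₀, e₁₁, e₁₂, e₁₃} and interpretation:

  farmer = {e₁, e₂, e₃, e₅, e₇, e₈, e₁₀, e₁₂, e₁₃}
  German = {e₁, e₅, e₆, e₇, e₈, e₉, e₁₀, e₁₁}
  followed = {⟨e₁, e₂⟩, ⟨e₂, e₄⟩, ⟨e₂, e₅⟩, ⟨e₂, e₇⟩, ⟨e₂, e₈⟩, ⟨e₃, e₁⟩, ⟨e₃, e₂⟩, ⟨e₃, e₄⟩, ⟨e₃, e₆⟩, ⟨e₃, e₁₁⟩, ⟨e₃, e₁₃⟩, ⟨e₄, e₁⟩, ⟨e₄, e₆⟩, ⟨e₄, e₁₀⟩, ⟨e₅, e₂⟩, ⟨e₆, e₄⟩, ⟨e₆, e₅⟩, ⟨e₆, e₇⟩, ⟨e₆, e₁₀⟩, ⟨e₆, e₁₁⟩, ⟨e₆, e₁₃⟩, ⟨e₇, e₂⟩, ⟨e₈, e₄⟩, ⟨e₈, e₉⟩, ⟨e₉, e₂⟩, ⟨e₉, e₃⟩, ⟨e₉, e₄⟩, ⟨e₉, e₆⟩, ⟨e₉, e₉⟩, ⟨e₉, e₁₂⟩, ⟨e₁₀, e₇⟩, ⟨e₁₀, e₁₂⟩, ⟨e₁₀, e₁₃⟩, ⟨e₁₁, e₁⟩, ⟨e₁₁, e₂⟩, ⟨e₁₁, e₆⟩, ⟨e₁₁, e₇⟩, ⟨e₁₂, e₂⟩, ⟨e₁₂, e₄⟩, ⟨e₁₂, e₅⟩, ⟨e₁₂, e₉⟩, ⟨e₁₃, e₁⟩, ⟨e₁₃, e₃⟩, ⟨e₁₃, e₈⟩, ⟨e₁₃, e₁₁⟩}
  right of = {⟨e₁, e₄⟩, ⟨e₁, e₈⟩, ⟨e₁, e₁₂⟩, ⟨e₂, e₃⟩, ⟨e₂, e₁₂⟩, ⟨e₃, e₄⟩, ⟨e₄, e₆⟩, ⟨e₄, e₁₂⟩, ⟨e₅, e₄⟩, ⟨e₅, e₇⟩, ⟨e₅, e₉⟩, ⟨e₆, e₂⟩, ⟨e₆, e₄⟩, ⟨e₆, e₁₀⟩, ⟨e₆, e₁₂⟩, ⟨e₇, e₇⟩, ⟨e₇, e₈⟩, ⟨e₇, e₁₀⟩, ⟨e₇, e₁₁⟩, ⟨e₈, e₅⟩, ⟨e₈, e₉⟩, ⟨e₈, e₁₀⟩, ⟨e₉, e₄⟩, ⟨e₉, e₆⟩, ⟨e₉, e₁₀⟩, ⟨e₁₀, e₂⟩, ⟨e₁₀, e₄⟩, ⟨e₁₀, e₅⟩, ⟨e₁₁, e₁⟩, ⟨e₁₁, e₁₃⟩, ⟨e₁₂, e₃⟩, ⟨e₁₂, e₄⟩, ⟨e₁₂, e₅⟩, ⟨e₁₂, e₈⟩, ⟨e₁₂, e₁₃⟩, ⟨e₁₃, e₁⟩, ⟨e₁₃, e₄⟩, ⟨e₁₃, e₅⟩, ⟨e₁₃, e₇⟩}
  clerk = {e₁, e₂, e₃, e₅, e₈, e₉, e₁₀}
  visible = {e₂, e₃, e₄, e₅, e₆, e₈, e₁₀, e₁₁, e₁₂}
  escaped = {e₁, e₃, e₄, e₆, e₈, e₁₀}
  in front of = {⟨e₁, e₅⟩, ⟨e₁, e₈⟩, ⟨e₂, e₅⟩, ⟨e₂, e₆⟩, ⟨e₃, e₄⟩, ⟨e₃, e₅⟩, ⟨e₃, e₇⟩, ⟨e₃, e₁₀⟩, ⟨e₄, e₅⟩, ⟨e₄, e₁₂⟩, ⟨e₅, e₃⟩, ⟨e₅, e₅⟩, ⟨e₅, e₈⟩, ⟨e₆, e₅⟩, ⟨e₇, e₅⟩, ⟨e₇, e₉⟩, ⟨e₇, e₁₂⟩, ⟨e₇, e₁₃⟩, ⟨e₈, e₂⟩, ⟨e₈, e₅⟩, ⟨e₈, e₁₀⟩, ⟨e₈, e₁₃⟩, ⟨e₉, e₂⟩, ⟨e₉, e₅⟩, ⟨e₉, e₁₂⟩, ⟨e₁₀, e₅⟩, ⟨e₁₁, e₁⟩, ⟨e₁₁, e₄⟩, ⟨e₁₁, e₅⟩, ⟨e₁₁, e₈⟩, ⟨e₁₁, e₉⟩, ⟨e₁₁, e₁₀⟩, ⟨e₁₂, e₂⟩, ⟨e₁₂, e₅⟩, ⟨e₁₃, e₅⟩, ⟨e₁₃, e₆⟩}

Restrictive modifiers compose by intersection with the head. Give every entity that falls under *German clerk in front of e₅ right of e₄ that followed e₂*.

⟦in front of e₅⟧ = {x : ⟨x, e₅⟩ ∈ ⟦in front of⟧} = {e₁, e₂, e₃, e₄, e₅, e₆, e₇, e₈, e₉, e₁₀, e₁₁, e₁₂, e₁₃}
⟦right of e₄⟧ = {x : ⟨x, e₄⟩ ∈ ⟦right of⟧} = {e₁, e₃, e₅, e₆, e₉, e₁₀, e₁₂, e₁₃}
⟦that followed e₂⟧ = {x : ⟨x, e₂⟩ ∈ ⟦followed⟧} = {e₁, e₃, e₅, e₇, e₉, e₁₁, e₁₂}
⟦clerk⟧ = {e₁, e₂, e₃, e₅, e₈, e₉, e₁₀}
… ∩ ⟦in front of e₅⟧ = {e₁, e₂, e₃, e₅, e₈, e₉, e₁₀} ∩ {e₁, e₂, e₃, e₄, e₅, e₆, e₇, e₈, e₉, e₁₀, e₁₁, e₁₂, e₁₃} = {e₁, e₂, e₃, e₅, e₈, e₉, e₁₀}
… ∩ ⟦right of e₄⟧ = {e₁, e₂, e₃, e₅, e₈, e₉, e₁₀} ∩ {e₁, e₃, e₅, e₆, e₉, e₁₀, e₁₂, e₁₃} = {e₁, e₃, e₅, e₉, e₁₀}
… ∩ ⟦that followed e₂⟧ = {e₁, e₃, e₅, e₉, e₁₀} ∩ {e₁, e₃, e₅, e₇, e₉, e₁₁, e₁₂} = {e₁, e₃, e₅, e₉}
… ∩ ⟦German⟧ = {e₁, e₃, e₅, e₉} ∩ {e₁, e₅, e₆, e₇, e₈, e₉, e₁₀, e₁₁} = {e₁, e₅, e₉}
So ⟦German clerk in front of e₅ right of e₄ that followed e₂⟧ = {e₁, e₅, e₉}.

{e₁, e₅, e₉}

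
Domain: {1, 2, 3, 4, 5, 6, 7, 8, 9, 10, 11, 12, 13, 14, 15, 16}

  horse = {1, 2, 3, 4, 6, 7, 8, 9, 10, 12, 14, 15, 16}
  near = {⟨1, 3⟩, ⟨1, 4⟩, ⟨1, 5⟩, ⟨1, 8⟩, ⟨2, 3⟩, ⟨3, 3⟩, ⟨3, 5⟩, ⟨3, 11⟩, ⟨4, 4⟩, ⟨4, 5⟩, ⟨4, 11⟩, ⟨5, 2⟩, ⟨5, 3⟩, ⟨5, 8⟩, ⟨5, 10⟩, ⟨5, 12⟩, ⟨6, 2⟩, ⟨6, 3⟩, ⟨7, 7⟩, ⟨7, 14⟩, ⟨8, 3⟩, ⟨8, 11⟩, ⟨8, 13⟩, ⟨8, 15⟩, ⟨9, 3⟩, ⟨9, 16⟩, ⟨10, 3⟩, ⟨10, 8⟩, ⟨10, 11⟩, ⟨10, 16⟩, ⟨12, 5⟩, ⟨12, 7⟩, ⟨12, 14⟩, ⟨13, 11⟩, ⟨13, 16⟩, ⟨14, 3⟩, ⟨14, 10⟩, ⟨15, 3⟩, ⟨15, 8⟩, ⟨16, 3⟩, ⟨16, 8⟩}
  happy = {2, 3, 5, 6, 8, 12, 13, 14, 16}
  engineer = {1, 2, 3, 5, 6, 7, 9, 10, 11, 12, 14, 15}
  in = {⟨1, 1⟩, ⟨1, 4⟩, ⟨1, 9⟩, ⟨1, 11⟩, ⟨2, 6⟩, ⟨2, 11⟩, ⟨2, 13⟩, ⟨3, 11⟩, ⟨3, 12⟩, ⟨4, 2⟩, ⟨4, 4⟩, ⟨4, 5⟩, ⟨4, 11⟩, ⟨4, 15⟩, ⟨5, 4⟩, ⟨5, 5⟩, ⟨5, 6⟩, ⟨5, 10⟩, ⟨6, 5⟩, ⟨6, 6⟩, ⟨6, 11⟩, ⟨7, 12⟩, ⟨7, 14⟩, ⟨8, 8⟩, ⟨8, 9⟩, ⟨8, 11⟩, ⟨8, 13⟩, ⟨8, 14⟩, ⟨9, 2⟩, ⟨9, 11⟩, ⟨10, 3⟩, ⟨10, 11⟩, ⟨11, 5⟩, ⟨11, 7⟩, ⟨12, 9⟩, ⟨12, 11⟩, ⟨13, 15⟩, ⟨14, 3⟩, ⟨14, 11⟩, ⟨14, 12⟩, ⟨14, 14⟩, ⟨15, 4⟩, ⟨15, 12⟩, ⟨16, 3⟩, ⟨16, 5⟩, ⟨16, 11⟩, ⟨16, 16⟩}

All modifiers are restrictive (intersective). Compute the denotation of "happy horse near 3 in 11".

{2, 3, 6, 8, 14, 16}

⟦near 3⟧ = {x : ⟨x, 3⟩ ∈ ⟦near⟧} = {1, 2, 3, 5, 6, 8, 9, 10, 14, 15, 16}
⟦in 11⟧ = {x : ⟨x, 11⟩ ∈ ⟦in⟧} = {1, 2, 3, 4, 6, 8, 9, 10, 12, 14, 16}
⟦horse⟧ = {1, 2, 3, 4, 6, 7, 8, 9, 10, 12, 14, 15, 16}
… ∩ ⟦near 3⟧ = {1, 2, 3, 4, 6, 7, 8, 9, 10, 12, 14, 15, 16} ∩ {1, 2, 3, 5, 6, 8, 9, 10, 14, 15, 16} = {1, 2, 3, 6, 8, 9, 10, 14, 15, 16}
… ∩ ⟦in 11⟧ = {1, 2, 3, 6, 8, 9, 10, 14, 15, 16} ∩ {1, 2, 3, 4, 6, 8, 9, 10, 12, 14, 16} = {1, 2, 3, 6, 8, 9, 10, 14, 16}
… ∩ ⟦happy⟧ = {1, 2, 3, 6, 8, 9, 10, 14, 16} ∩ {2, 3, 5, 6, 8, 12, 13, 14, 16} = {2, 3, 6, 8, 14, 16}
So ⟦happy horse near 3 in 11⟧ = {2, 3, 6, 8, 14, 16}.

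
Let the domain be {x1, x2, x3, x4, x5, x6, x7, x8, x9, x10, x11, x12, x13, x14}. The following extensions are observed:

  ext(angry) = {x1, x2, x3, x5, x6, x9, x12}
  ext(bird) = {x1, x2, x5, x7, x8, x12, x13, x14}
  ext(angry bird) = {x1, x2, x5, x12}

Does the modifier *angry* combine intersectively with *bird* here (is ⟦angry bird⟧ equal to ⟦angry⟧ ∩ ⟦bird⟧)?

yes

⟦angry⟧ ∩ ⟦bird⟧ = {x1, x2, x3, x5, x6, x9, x12} ∩ {x1, x2, x5, x7, x8, x12, x13, x14} = {x1, x2, x5, x12}
Observed ⟦angry bird⟧ = {x1, x2, x5, x12}.
These coincide, so the modifier is intersective here.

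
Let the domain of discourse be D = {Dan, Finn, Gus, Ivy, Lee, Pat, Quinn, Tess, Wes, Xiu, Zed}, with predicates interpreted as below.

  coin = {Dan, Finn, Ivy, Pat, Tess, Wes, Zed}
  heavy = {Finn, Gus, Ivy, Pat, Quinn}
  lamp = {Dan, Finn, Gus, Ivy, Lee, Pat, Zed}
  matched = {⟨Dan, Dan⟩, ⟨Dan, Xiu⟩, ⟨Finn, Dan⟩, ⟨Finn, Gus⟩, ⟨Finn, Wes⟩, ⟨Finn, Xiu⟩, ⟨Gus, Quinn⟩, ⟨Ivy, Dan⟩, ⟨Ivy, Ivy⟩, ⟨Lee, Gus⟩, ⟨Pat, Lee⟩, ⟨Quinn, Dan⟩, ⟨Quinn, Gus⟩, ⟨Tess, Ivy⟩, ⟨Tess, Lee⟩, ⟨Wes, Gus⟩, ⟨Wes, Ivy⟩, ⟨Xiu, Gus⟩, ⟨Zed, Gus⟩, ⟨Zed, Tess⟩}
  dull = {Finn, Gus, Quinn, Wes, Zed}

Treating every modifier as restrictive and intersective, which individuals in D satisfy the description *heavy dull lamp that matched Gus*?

{Finn}

⟦that matched Gus⟧ = {x : ⟨x, Gus⟩ ∈ ⟦matched⟧} = {Finn, Lee, Quinn, Wes, Xiu, Zed}
⟦lamp⟧ = {Dan, Finn, Gus, Ivy, Lee, Pat, Zed}
… ∩ ⟦that matched Gus⟧ = {Dan, Finn, Gus, Ivy, Lee, Pat, Zed} ∩ {Finn, Lee, Quinn, Wes, Xiu, Zed} = {Finn, Lee, Zed}
… ∩ ⟦heavy⟧ = {Finn, Lee, Zed} ∩ {Finn, Gus, Ivy, Pat, Quinn} = {Finn}
… ∩ ⟦dull⟧ = {Finn} ∩ {Finn, Gus, Quinn, Wes, Zed} = {Finn}
So ⟦heavy dull lamp that matched Gus⟧ = {Finn}.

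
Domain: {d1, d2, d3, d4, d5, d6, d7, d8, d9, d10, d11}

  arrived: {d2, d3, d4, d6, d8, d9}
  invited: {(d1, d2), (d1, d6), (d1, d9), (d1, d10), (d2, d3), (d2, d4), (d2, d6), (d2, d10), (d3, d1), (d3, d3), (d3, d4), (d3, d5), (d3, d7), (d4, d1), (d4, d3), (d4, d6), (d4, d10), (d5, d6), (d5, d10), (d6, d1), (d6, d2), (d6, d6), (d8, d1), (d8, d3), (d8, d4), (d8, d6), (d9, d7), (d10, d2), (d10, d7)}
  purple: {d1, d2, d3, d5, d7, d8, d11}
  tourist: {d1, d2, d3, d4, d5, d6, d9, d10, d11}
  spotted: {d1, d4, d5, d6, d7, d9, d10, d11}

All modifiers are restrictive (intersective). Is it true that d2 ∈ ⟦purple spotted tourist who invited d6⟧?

⟦who invited d6⟧ = {x : ⟨x, d6⟩ ∈ ⟦invited⟧} = {d1, d2, d4, d5, d6, d8}
⟦tourist⟧ = {d1, d2, d3, d4, d5, d6, d9, d10, d11}
… ∩ ⟦who invited d6⟧ = {d1, d2, d3, d4, d5, d6, d9, d10, d11} ∩ {d1, d2, d4, d5, d6, d8} = {d1, d2, d4, d5, d6}
… ∩ ⟦purple⟧ = {d1, d2, d4, d5, d6} ∩ {d1, d2, d3, d5, d7, d8, d11} = {d1, d2, d5}
… ∩ ⟦spotted⟧ = {d1, d2, d5} ∩ {d1, d4, d5, d6, d7, d9, d10, d11} = {d1, d5}
⟦purple spotted tourist who invited d6⟧ = {d1, d5}; d2 ∉ this set.

no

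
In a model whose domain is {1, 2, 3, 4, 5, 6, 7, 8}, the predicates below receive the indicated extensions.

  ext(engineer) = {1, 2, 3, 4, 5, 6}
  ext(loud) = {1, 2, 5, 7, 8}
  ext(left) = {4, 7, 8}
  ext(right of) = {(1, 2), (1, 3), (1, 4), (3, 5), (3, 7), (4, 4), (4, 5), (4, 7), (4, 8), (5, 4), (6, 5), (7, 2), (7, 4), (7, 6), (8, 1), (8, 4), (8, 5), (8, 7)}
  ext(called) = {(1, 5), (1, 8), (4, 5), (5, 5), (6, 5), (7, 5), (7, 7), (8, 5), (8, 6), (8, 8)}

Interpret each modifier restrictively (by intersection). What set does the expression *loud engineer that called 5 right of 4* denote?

⟦that called 5⟧ = {x : ⟨x, 5⟩ ∈ ⟦called⟧} = {1, 4, 5, 6, 7, 8}
⟦right of 4⟧ = {x : ⟨x, 4⟩ ∈ ⟦right of⟧} = {1, 4, 5, 7, 8}
⟦engineer⟧ = {1, 2, 3, 4, 5, 6}
… ∩ ⟦that called 5⟧ = {1, 2, 3, 4, 5, 6} ∩ {1, 4, 5, 6, 7, 8} = {1, 4, 5, 6}
… ∩ ⟦right of 4⟧ = {1, 4, 5, 6} ∩ {1, 4, 5, 7, 8} = {1, 4, 5}
… ∩ ⟦loud⟧ = {1, 4, 5} ∩ {1, 2, 5, 7, 8} = {1, 5}
So ⟦loud engineer that called 5 right of 4⟧ = {1, 5}.

{1, 5}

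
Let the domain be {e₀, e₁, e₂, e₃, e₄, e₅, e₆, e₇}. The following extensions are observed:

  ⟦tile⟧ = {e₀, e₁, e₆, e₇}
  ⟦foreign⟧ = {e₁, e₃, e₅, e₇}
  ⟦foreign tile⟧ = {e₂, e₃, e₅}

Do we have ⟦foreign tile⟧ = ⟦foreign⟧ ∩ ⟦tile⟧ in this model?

no

⟦foreign⟧ ∩ ⟦tile⟧ = {e₁, e₃, e₅, e₇} ∩ {e₀, e₁, e₆, e₇} = {e₁, e₇}
Observed ⟦foreign tile⟧ = {e₂, e₃, e₅}.
These differ, so the modifier is not intersective in this model.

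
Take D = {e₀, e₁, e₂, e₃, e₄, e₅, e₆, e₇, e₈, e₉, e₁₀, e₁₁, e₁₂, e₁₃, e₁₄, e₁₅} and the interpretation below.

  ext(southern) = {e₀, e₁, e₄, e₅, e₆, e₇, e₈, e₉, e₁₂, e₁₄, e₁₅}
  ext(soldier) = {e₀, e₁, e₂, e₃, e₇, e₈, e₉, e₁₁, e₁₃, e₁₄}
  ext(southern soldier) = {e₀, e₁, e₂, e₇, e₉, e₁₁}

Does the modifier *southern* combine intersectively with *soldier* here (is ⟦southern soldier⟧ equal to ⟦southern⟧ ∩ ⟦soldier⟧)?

no

⟦southern⟧ ∩ ⟦soldier⟧ = {e₀, e₁, e₄, e₅, e₆, e₇, e₈, e₉, e₁₂, e₁₄, e₁₅} ∩ {e₀, e₁, e₂, e₃, e₇, e₈, e₉, e₁₁, e₁₃, e₁₄} = {e₀, e₁, e₇, e₈, e₉, e₁₄}
Observed ⟦southern soldier⟧ = {e₀, e₁, e₂, e₇, e₉, e₁₁}.
These differ, so the modifier is not intersective in this model.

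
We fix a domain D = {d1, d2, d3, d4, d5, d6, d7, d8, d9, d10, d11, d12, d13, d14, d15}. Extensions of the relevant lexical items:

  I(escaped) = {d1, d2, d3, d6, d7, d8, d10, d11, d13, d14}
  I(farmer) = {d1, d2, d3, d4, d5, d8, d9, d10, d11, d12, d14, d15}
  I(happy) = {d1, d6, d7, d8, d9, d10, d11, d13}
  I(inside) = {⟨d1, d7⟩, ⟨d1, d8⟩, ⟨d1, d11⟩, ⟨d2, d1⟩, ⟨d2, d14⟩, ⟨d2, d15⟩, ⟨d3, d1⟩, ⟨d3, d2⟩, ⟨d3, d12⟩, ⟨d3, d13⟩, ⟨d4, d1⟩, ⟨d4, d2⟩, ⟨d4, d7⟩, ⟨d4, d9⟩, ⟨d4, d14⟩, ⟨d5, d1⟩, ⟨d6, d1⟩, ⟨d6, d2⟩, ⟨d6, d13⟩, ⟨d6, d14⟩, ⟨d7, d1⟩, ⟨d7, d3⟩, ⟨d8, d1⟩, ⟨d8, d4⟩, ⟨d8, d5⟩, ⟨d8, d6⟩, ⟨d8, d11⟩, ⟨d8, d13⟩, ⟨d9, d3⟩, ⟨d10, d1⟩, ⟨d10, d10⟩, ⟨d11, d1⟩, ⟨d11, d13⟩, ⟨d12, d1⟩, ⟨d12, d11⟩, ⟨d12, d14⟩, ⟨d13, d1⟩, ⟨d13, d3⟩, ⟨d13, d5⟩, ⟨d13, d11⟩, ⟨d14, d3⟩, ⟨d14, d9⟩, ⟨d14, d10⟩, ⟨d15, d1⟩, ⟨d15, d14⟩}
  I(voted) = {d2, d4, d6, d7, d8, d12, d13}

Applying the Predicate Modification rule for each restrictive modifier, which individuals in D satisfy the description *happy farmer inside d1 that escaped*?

{d8, d10, d11}

⟦inside d1⟧ = {x : ⟨x, d1⟩ ∈ ⟦inside⟧} = {d2, d3, d4, d5, d6, d7, d8, d10, d11, d12, d13, d15}
⟦that escaped⟧ = ⟦escaped⟧ = {d1, d2, d3, d6, d7, d8, d10, d11, d13, d14}
⟦farmer⟧ = {d1, d2, d3, d4, d5, d8, d9, d10, d11, d12, d14, d15}
… ∩ ⟦inside d1⟧ = {d1, d2, d3, d4, d5, d8, d9, d10, d11, d12, d14, d15} ∩ {d2, d3, d4, d5, d6, d7, d8, d10, d11, d12, d13, d15} = {d2, d3, d4, d5, d8, d10, d11, d12, d15}
… ∩ ⟦that escaped⟧ = {d2, d3, d4, d5, d8, d10, d11, d12, d15} ∩ {d1, d2, d3, d6, d7, d8, d10, d11, d13, d14} = {d2, d3, d8, d10, d11}
… ∩ ⟦happy⟧ = {d2, d3, d8, d10, d11} ∩ {d1, d6, d7, d8, d9, d10, d11, d13} = {d8, d10, d11}
So ⟦happy farmer inside d1 that escaped⟧ = {d8, d10, d11}.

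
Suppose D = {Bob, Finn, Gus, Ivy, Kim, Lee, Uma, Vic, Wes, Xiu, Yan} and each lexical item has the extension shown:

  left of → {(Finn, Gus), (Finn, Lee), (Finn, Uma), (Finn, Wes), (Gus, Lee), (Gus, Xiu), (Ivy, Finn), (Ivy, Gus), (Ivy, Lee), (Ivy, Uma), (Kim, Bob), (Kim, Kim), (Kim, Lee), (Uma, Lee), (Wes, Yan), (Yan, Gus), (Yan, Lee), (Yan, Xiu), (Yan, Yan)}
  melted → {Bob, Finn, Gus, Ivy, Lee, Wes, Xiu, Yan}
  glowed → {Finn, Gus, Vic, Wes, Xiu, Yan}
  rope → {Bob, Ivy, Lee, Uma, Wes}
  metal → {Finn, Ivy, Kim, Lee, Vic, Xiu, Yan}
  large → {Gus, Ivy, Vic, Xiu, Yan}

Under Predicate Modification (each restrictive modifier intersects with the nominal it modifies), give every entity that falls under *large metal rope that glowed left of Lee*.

{}

⟦that glowed⟧ = ⟦glowed⟧ = {Finn, Gus, Vic, Wes, Xiu, Yan}
⟦left of Lee⟧ = {x : ⟨x, Lee⟩ ∈ ⟦left of⟧} = {Finn, Gus, Ivy, Kim, Uma, Yan}
⟦rope⟧ = {Bob, Ivy, Lee, Uma, Wes}
… ∩ ⟦that glowed⟧ = {Bob, Ivy, Lee, Uma, Wes} ∩ {Finn, Gus, Vic, Wes, Xiu, Yan} = {Wes}
… ∩ ⟦left of Lee⟧ = {Wes} ∩ {Finn, Gus, Ivy, Kim, Uma, Yan} = ∅
… ∩ ⟦large⟧ = ∅ ∩ {Gus, Ivy, Vic, Xiu, Yan} = ∅
… ∩ ⟦metal⟧ = ∅ ∩ {Finn, Ivy, Kim, Lee, Vic, Xiu, Yan} = ∅
So ⟦large metal rope that glowed left of Lee⟧ = {}.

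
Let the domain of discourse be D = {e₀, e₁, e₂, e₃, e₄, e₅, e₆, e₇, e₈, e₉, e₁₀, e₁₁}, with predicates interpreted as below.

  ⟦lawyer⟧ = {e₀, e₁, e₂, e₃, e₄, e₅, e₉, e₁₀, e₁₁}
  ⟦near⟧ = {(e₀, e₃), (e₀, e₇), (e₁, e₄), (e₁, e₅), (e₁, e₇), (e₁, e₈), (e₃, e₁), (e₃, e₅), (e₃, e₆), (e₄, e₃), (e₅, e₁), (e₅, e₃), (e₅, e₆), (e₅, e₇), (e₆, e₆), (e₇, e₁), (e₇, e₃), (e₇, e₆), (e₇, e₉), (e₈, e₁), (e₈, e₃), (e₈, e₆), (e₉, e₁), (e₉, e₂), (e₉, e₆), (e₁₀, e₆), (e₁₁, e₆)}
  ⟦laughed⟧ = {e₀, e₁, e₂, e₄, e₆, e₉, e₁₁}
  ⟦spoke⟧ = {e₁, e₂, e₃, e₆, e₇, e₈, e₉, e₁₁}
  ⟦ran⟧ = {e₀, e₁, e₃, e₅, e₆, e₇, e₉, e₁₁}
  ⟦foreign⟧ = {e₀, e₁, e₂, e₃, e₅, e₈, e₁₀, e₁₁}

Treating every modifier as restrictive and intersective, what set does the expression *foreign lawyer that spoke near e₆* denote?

⟦that spoke⟧ = ⟦spoke⟧ = {e₁, e₂, e₃, e₆, e₇, e₈, e₉, e₁₁}
⟦near e₆⟧ = {x : ⟨x, e₆⟩ ∈ ⟦near⟧} = {e₃, e₅, e₆, e₇, e₈, e₉, e₁₀, e₁₁}
⟦lawyer⟧ = {e₀, e₁, e₂, e₃, e₄, e₅, e₉, e₁₀, e₁₁}
… ∩ ⟦that spoke⟧ = {e₀, e₁, e₂, e₃, e₄, e₅, e₉, e₁₀, e₁₁} ∩ {e₁, e₂, e₃, e₆, e₇, e₈, e₉, e₁₁} = {e₁, e₂, e₃, e₉, e₁₁}
… ∩ ⟦near e₆⟧ = {e₁, e₂, e₃, e₉, e₁₁} ∩ {e₃, e₅, e₆, e₇, e₈, e₉, e₁₀, e₁₁} = {e₃, e₉, e₁₁}
… ∩ ⟦foreign⟧ = {e₃, e₉, e₁₁} ∩ {e₀, e₁, e₂, e₃, e₅, e₈, e₁₀, e₁₁} = {e₃, e₁₁}
So ⟦foreign lawyer that spoke near e₆⟧ = {e₃, e₁₁}.

{e₃, e₁₁}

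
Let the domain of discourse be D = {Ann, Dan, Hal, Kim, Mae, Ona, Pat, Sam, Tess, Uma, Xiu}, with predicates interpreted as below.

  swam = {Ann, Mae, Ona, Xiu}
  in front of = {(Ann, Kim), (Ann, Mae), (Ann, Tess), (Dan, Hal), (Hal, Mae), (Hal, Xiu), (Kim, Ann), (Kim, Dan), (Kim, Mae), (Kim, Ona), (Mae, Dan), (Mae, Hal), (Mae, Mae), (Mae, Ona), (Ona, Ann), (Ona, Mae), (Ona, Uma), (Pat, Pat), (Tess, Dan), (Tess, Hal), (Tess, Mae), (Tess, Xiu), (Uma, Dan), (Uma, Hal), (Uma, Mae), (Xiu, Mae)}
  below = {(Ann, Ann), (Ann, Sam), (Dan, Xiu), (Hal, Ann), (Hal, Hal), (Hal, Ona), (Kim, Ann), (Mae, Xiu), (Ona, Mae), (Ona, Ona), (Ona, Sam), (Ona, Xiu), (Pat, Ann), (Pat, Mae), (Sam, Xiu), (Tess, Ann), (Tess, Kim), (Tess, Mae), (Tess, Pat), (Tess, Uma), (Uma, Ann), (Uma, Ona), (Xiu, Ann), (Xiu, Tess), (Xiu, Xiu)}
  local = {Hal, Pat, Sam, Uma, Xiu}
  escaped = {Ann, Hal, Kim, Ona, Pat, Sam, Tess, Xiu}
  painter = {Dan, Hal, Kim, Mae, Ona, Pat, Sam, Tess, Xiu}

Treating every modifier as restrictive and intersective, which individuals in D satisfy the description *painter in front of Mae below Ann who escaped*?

{Hal, Kim, Tess, Xiu}

⟦in front of Mae⟧ = {x : ⟨x, Mae⟩ ∈ ⟦in front of⟧} = {Ann, Hal, Kim, Mae, Ona, Tess, Uma, Xiu}
⟦below Ann⟧ = {x : ⟨x, Ann⟩ ∈ ⟦below⟧} = {Ann, Hal, Kim, Pat, Tess, Uma, Xiu}
⟦who escaped⟧ = ⟦escaped⟧ = {Ann, Hal, Kim, Ona, Pat, Sam, Tess, Xiu}
⟦painter⟧ = {Dan, Hal, Kim, Mae, Ona, Pat, Sam, Tess, Xiu}
… ∩ ⟦in front of Mae⟧ = {Dan, Hal, Kim, Mae, Ona, Pat, Sam, Tess, Xiu} ∩ {Ann, Hal, Kim, Mae, Ona, Tess, Uma, Xiu} = {Hal, Kim, Mae, Ona, Tess, Xiu}
… ∩ ⟦below Ann⟧ = {Hal, Kim, Mae, Ona, Tess, Xiu} ∩ {Ann, Hal, Kim, Pat, Tess, Uma, Xiu} = {Hal, Kim, Tess, Xiu}
… ∩ ⟦who escaped⟧ = {Hal, Kim, Tess, Xiu} ∩ {Ann, Hal, Kim, Ona, Pat, Sam, Tess, Xiu} = {Hal, Kim, Tess, Xiu}
So ⟦painter in front of Mae below Ann who escaped⟧ = {Hal, Kim, Tess, Xiu}.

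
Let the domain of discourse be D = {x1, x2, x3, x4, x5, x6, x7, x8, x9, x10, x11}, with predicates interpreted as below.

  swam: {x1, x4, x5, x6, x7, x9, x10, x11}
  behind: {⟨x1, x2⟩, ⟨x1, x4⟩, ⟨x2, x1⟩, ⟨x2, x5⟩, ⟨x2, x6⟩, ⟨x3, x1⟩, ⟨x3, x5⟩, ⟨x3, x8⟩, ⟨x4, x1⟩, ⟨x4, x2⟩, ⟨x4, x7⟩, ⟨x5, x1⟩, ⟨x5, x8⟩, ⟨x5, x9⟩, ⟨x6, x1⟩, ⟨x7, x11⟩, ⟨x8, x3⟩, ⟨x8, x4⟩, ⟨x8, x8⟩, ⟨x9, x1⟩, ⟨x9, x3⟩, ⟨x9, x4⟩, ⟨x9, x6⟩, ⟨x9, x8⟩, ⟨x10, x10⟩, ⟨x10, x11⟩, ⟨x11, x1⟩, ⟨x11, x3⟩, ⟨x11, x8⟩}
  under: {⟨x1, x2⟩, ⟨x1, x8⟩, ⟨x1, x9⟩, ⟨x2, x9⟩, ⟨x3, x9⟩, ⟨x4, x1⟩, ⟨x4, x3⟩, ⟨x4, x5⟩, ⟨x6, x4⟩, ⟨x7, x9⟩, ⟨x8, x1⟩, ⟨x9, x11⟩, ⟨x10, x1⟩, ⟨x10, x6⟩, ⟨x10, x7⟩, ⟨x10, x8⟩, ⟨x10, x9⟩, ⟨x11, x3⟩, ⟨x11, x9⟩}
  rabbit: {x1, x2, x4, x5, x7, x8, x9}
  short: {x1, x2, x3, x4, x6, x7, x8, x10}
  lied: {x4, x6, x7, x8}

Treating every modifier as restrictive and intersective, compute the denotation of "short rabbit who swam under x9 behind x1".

{ }

⟦who swam⟧ = ⟦swam⟧ = {x1, x4, x5, x6, x7, x9, x10, x11}
⟦under x9⟧ = {x : ⟨x, x9⟩ ∈ ⟦under⟧} = {x1, x2, x3, x7, x10, x11}
⟦behind x1⟧ = {x : ⟨x, x1⟩ ∈ ⟦behind⟧} = {x2, x3, x4, x5, x6, x9, x11}
⟦rabbit⟧ = {x1, x2, x4, x5, x7, x8, x9}
… ∩ ⟦who swam⟧ = {x1, x2, x4, x5, x7, x8, x9} ∩ {x1, x4, x5, x6, x7, x9, x10, x11} = {x1, x4, x5, x7, x9}
… ∩ ⟦under x9⟧ = {x1, x4, x5, x7, x9} ∩ {x1, x2, x3, x7, x10, x11} = {x1, x7}
… ∩ ⟦behind x1⟧ = {x1, x7} ∩ {x2, x3, x4, x5, x6, x9, x11} = ∅
… ∩ ⟦short⟧ = ∅ ∩ {x1, x2, x3, x4, x6, x7, x8, x10} = ∅
So ⟦short rabbit who swam under x9 behind x1⟧ = { }.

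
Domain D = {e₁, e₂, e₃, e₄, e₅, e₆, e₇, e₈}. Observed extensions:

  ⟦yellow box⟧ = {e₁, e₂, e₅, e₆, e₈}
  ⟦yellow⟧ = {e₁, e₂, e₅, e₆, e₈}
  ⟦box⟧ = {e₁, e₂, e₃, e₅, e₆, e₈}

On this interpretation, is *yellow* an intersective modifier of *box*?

⟦yellow⟧ ∩ ⟦box⟧ = {e₁, e₂, e₅, e₆, e₈} ∩ {e₁, e₂, e₃, e₅, e₆, e₈} = {e₁, e₂, e₅, e₆, e₈}
Observed ⟦yellow box⟧ = {e₁, e₂, e₅, e₆, e₈}.
These coincide, so the modifier is intersective here.

yes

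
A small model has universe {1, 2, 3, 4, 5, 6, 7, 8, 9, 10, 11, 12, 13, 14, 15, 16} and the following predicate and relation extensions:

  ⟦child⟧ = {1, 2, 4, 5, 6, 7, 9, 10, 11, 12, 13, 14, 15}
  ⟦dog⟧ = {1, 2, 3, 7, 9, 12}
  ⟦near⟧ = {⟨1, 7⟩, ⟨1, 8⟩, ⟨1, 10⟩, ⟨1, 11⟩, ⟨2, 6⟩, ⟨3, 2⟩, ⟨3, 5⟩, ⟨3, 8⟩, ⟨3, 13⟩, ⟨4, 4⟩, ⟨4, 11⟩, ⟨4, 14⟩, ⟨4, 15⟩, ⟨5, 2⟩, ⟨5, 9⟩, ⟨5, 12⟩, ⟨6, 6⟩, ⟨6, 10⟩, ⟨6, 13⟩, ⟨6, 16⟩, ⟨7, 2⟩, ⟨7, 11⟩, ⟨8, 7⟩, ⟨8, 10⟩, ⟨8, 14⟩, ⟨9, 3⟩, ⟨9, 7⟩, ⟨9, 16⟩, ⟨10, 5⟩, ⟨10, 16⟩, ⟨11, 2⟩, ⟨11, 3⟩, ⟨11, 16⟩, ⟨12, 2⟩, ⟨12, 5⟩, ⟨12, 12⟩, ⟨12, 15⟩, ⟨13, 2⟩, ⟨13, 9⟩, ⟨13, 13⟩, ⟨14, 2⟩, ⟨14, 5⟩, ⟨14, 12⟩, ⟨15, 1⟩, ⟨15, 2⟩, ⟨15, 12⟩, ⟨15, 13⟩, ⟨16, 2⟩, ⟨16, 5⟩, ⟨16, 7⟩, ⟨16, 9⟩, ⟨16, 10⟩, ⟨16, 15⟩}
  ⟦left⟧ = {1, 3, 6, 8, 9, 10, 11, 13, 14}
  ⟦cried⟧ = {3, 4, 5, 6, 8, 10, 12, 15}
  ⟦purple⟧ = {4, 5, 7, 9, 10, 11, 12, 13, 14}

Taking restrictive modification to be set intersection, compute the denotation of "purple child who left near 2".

{11, 13, 14}

⟦who left⟧ = ⟦left⟧ = {1, 3, 6, 8, 9, 10, 11, 13, 14}
⟦near 2⟧ = {x : ⟨x, 2⟩ ∈ ⟦near⟧} = {3, 5, 7, 11, 12, 13, 14, 15, 16}
⟦child⟧ = {1, 2, 4, 5, 6, 7, 9, 10, 11, 12, 13, 14, 15}
… ∩ ⟦who left⟧ = {1, 2, 4, 5, 6, 7, 9, 10, 11, 12, 13, 14, 15} ∩ {1, 3, 6, 8, 9, 10, 11, 13, 14} = {1, 6, 9, 10, 11, 13, 14}
… ∩ ⟦near 2⟧ = {1, 6, 9, 10, 11, 13, 14} ∩ {3, 5, 7, 11, 12, 13, 14, 15, 16} = {11, 13, 14}
… ∩ ⟦purple⟧ = {11, 13, 14} ∩ {4, 5, 7, 9, 10, 11, 12, 13, 14} = {11, 13, 14}
So ⟦purple child who left near 2⟧ = {11, 13, 14}.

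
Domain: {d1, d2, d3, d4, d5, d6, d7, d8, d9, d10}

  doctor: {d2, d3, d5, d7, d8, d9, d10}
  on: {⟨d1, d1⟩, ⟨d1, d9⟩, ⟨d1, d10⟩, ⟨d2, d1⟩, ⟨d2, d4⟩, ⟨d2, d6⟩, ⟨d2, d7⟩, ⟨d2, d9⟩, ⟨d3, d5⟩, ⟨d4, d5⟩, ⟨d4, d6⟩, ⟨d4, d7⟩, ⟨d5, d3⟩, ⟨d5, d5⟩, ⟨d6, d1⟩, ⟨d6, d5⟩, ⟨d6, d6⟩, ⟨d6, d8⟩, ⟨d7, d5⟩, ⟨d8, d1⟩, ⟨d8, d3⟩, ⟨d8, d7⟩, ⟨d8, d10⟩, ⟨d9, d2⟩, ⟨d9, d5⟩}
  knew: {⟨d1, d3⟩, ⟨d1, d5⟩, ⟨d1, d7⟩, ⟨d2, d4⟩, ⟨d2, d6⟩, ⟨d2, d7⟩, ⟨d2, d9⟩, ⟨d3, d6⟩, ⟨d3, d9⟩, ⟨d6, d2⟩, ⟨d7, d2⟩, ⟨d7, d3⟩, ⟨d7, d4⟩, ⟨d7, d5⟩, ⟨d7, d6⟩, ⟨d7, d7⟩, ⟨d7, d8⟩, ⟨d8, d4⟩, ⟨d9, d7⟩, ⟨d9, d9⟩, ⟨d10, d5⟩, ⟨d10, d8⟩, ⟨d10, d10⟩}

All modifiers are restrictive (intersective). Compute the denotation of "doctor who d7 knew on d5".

⟦who d7 knew⟧ = {x : ⟨d7, x⟩ ∈ ⟦knew⟧} = {d2, d3, d4, d5, d6, d7, d8}
⟦on d5⟧ = {x : ⟨x, d5⟩ ∈ ⟦on⟧} = {d3, d4, d5, d6, d7, d9}
⟦doctor⟧ = {d2, d3, d5, d7, d8, d9, d10}
… ∩ ⟦who d7 knew⟧ = {d2, d3, d5, d7, d8, d9, d10} ∩ {d2, d3, d4, d5, d6, d7, d8} = {d2, d3, d5, d7, d8}
… ∩ ⟦on d5⟧ = {d2, d3, d5, d7, d8} ∩ {d3, d4, d5, d6, d7, d9} = {d3, d5, d7}
So ⟦doctor who d7 knew on d5⟧ = {d3, d5, d7}.

{d3, d5, d7}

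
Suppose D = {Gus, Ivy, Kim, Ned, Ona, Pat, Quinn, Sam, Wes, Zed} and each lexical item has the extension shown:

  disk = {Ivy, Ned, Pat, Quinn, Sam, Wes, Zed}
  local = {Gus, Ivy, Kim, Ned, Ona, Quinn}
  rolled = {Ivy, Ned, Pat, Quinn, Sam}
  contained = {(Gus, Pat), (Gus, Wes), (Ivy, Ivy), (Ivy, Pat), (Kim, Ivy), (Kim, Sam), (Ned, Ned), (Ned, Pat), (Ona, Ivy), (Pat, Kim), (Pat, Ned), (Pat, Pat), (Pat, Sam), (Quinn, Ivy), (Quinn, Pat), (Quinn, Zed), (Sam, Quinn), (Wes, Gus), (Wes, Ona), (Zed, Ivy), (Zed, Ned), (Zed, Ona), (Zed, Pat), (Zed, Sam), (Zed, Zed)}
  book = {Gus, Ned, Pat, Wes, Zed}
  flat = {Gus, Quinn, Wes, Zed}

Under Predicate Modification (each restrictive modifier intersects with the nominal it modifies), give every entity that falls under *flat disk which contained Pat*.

⟦which contained Pat⟧ = {x : ⟨x, Pat⟩ ∈ ⟦contained⟧} = {Gus, Ivy, Ned, Pat, Quinn, Zed}
⟦disk⟧ = {Ivy, Ned, Pat, Quinn, Sam, Wes, Zed}
… ∩ ⟦which contained Pat⟧ = {Ivy, Ned, Pat, Quinn, Sam, Wes, Zed} ∩ {Gus, Ivy, Ned, Pat, Quinn, Zed} = {Ivy, Ned, Pat, Quinn, Zed}
… ∩ ⟦flat⟧ = {Ivy, Ned, Pat, Quinn, Zed} ∩ {Gus, Quinn, Wes, Zed} = {Quinn, Zed}
So ⟦flat disk which contained Pat⟧ = {Quinn, Zed}.

{Quinn, Zed}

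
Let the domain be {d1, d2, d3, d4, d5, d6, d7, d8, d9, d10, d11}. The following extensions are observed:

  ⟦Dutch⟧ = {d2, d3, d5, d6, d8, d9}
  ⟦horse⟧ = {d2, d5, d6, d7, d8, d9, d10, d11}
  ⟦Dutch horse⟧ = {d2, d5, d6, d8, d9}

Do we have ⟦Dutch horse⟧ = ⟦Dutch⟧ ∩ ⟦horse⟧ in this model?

yes

⟦Dutch⟧ ∩ ⟦horse⟧ = {d2, d3, d5, d6, d8, d9} ∩ {d2, d5, d6, d7, d8, d9, d10, d11} = {d2, d5, d6, d8, d9}
Observed ⟦Dutch horse⟧ = {d2, d5, d6, d8, d9}.
These coincide, so the modifier is intersective here.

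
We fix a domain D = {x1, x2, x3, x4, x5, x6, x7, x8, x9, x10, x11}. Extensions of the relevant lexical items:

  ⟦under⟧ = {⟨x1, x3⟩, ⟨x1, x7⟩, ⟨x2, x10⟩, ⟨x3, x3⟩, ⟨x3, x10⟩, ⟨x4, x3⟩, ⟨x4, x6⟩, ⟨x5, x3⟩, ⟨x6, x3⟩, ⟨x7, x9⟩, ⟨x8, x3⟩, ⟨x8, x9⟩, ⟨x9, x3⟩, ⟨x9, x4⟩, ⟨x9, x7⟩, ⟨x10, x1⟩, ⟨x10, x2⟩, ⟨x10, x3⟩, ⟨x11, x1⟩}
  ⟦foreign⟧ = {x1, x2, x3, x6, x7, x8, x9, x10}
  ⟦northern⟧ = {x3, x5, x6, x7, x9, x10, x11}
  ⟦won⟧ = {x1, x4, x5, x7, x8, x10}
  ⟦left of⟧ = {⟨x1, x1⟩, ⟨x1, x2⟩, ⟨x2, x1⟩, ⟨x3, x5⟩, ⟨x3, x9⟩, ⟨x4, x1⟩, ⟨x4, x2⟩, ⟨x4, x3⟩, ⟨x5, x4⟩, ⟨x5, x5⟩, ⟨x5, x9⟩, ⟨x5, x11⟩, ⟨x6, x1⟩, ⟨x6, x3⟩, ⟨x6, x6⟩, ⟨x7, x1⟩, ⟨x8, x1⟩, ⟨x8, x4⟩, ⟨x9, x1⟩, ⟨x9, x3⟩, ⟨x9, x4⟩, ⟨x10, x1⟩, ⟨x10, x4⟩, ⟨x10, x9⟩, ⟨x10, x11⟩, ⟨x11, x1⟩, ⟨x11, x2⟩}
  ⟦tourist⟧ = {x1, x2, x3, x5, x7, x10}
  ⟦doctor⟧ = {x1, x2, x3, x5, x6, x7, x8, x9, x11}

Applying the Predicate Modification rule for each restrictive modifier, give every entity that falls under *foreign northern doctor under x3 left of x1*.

{x6, x9}

⟦under x3⟧ = {x : ⟨x, x3⟩ ∈ ⟦under⟧} = {x1, x3, x4, x5, x6, x8, x9, x10}
⟦left of x1⟧ = {x : ⟨x, x1⟩ ∈ ⟦left of⟧} = {x1, x2, x4, x6, x7, x8, x9, x10, x11}
⟦doctor⟧ = {x1, x2, x3, x5, x6, x7, x8, x9, x11}
… ∩ ⟦under x3⟧ = {x1, x2, x3, x5, x6, x7, x8, x9, x11} ∩ {x1, x3, x4, x5, x6, x8, x9, x10} = {x1, x3, x5, x6, x8, x9}
… ∩ ⟦left of x1⟧ = {x1, x3, x5, x6, x8, x9} ∩ {x1, x2, x4, x6, x7, x8, x9, x10, x11} = {x1, x6, x8, x9}
… ∩ ⟦foreign⟧ = {x1, x6, x8, x9} ∩ {x1, x2, x3, x6, x7, x8, x9, x10} = {x1, x6, x8, x9}
… ∩ ⟦northern⟧ = {x1, x6, x8, x9} ∩ {x3, x5, x6, x7, x9, x10, x11} = {x6, x9}
So ⟦foreign northern doctor under x3 left of x1⟧ = {x6, x9}.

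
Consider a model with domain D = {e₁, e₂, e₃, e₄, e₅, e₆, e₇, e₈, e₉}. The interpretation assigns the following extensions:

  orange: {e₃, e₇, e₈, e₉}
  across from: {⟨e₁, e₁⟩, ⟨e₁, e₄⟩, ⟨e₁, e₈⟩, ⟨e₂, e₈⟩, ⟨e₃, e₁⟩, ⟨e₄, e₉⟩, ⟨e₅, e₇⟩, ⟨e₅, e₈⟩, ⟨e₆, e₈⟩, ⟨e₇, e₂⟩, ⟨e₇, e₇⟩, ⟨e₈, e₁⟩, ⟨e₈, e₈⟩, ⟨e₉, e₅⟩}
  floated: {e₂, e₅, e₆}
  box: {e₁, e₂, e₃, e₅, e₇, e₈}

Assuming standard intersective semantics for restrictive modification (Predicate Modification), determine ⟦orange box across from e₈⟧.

{e₈}

⟦across from e₈⟧ = {x : ⟨x, e₈⟩ ∈ ⟦across from⟧} = {e₁, e₂, e₅, e₆, e₈}
⟦box⟧ = {e₁, e₂, e₃, e₅, e₇, e₈}
… ∩ ⟦across from e₈⟧ = {e₁, e₂, e₃, e₅, e₇, e₈} ∩ {e₁, e₂, e₅, e₆, e₈} = {e₁, e₂, e₅, e₈}
… ∩ ⟦orange⟧ = {e₁, e₂, e₅, e₈} ∩ {e₃, e₇, e₈, e₉} = {e₈}
So ⟦orange box across from e₈⟧ = {e₈}.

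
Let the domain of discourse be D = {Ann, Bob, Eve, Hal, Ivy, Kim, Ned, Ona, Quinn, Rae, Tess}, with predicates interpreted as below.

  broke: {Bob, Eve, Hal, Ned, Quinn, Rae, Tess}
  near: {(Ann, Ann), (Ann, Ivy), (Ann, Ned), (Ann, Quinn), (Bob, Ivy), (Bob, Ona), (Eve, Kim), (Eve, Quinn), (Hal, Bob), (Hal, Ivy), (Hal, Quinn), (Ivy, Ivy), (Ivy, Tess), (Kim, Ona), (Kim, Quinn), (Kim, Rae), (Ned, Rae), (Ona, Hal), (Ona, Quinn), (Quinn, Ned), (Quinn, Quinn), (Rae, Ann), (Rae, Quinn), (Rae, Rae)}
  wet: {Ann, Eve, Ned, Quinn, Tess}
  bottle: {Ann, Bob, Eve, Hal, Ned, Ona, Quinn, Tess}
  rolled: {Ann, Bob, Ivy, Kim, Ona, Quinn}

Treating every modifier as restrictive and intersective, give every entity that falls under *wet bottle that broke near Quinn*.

{Eve, Quinn}

⟦that broke⟧ = ⟦broke⟧ = {Bob, Eve, Hal, Ned, Quinn, Rae, Tess}
⟦near Quinn⟧ = {x : ⟨x, Quinn⟩ ∈ ⟦near⟧} = {Ann, Eve, Hal, Kim, Ona, Quinn, Rae}
⟦bottle⟧ = {Ann, Bob, Eve, Hal, Ned, Ona, Quinn, Tess}
… ∩ ⟦that broke⟧ = {Ann, Bob, Eve, Hal, Ned, Ona, Quinn, Tess} ∩ {Bob, Eve, Hal, Ned, Quinn, Rae, Tess} = {Bob, Eve, Hal, Ned, Quinn, Tess}
… ∩ ⟦near Quinn⟧ = {Bob, Eve, Hal, Ned, Quinn, Tess} ∩ {Ann, Eve, Hal, Kim, Ona, Quinn, Rae} = {Eve, Hal, Quinn}
… ∩ ⟦wet⟧ = {Eve, Hal, Quinn} ∩ {Ann, Eve, Ned, Quinn, Tess} = {Eve, Quinn}
So ⟦wet bottle that broke near Quinn⟧ = {Eve, Quinn}.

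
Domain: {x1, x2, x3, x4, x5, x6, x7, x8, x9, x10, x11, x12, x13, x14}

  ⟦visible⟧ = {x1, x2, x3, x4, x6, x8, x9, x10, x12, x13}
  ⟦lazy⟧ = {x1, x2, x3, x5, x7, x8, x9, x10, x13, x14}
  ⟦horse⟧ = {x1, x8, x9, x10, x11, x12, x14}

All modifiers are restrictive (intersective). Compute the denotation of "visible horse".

⟦horse⟧ = {x1, x8, x9, x10, x11, x12, x14}
… ∩ ⟦visible⟧ = {x1, x8, x9, x10, x11, x12, x14} ∩ {x1, x2, x3, x4, x6, x8, x9, x10, x12, x13} = {x1, x8, x9, x10, x12}
So ⟦visible horse⟧ = {x1, x8, x9, x10, x12}.

{x1, x8, x9, x10, x12}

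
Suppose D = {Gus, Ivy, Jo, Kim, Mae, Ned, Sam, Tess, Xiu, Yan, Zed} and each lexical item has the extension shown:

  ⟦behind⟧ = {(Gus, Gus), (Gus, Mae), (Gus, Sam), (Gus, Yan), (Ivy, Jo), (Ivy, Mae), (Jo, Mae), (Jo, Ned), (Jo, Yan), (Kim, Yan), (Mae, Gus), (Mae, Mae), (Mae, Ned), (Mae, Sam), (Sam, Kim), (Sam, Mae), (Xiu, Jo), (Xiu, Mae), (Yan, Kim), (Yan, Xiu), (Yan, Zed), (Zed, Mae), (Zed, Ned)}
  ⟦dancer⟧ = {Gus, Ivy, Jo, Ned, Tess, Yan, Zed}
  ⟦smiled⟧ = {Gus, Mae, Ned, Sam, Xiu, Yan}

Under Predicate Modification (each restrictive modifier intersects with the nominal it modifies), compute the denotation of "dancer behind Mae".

⟦behind Mae⟧ = {x : ⟨x, Mae⟩ ∈ ⟦behind⟧} = {Gus, Ivy, Jo, Mae, Sam, Xiu, Zed}
⟦dancer⟧ = {Gus, Ivy, Jo, Ned, Tess, Yan, Zed}
… ∩ ⟦behind Mae⟧ = {Gus, Ivy, Jo, Ned, Tess, Yan, Zed} ∩ {Gus, Ivy, Jo, Mae, Sam, Xiu, Zed} = {Gus, Ivy, Jo, Zed}
So ⟦dancer behind Mae⟧ = {Gus, Ivy, Jo, Zed}.

{Gus, Ivy, Jo, Zed}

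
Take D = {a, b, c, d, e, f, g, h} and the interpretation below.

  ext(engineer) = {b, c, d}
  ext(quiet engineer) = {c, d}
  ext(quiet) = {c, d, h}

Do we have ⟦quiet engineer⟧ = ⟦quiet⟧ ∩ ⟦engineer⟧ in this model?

⟦quiet⟧ ∩ ⟦engineer⟧ = {c, d, h} ∩ {b, c, d} = {c, d}
Observed ⟦quiet engineer⟧ = {c, d}.
These coincide, so the modifier is intersective here.

yes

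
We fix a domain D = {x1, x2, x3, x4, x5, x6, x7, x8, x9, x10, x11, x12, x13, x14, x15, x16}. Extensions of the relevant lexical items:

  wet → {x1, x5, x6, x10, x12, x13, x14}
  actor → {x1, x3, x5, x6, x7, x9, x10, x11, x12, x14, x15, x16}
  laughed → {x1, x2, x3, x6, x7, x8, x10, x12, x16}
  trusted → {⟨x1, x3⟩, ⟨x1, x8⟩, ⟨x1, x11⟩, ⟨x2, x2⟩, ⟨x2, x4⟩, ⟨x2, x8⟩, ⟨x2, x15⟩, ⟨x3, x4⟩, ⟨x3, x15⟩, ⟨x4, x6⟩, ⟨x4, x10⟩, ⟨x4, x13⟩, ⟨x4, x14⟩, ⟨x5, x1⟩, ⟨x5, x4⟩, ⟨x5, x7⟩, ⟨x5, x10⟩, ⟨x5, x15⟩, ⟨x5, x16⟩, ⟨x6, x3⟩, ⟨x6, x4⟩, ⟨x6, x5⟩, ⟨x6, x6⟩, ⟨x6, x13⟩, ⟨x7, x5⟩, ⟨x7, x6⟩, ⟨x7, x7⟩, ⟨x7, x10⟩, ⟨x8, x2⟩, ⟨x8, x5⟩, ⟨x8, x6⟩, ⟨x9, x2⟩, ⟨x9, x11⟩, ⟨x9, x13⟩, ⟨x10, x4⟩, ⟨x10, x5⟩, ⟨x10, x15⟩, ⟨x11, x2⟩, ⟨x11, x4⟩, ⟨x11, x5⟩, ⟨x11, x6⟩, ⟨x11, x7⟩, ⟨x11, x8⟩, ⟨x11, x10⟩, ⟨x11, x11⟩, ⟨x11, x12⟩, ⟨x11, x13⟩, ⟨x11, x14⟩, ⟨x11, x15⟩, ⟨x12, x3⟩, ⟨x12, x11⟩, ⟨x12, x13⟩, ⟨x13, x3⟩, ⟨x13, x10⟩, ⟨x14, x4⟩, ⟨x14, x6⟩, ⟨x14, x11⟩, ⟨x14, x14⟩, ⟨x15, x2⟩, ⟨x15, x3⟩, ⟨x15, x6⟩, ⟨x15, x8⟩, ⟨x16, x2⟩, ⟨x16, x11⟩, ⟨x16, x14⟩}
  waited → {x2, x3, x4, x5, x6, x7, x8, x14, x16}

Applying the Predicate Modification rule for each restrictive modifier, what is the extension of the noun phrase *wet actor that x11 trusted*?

⟦that x11 trusted⟧ = {x : ⟨x11, x⟩ ∈ ⟦trusted⟧} = {x2, x4, x5, x6, x7, x8, x10, x11, x12, x13, x14, x15}
⟦actor⟧ = {x1, x3, x5, x6, x7, x9, x10, x11, x12, x14, x15, x16}
… ∩ ⟦that x11 trusted⟧ = {x1, x3, x5, x6, x7, x9, x10, x11, x12, x14, x15, x16} ∩ {x2, x4, x5, x6, x7, x8, x10, x11, x12, x13, x14, x15} = {x5, x6, x7, x10, x11, x12, x14, x15}
… ∩ ⟦wet⟧ = {x5, x6, x7, x10, x11, x12, x14, x15} ∩ {x1, x5, x6, x10, x12, x13, x14} = {x5, x6, x10, x12, x14}
So ⟦wet actor that x11 trusted⟧ = {x5, x6, x10, x12, x14}.

{x5, x6, x10, x12, x14}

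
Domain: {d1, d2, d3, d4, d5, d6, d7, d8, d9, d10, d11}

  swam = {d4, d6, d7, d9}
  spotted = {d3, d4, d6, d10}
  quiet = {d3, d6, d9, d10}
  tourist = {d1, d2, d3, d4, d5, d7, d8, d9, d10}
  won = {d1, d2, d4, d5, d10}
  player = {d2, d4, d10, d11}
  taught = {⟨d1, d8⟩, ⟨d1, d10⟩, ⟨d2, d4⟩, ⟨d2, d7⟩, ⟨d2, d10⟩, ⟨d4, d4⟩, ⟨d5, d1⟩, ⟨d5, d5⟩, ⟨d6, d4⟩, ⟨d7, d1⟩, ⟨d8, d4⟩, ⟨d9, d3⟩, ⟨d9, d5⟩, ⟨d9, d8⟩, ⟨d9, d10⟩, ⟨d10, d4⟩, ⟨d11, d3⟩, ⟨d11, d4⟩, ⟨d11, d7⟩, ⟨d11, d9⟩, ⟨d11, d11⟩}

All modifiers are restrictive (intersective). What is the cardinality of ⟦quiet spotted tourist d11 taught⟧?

1

⟦d11 taught⟧ = {x : ⟨d11, x⟩ ∈ ⟦taught⟧} = {d3, d4, d7, d9, d11}
⟦tourist⟧ = {d1, d2, d3, d4, d5, d7, d8, d9, d10}
… ∩ ⟦d11 taught⟧ = {d1, d2, d3, d4, d5, d7, d8, d9, d10} ∩ {d3, d4, d7, d9, d11} = {d3, d4, d7, d9}
… ∩ ⟦quiet⟧ = {d3, d4, d7, d9} ∩ {d3, d6, d9, d10} = {d3, d9}
… ∩ ⟦spotted⟧ = {d3, d9} ∩ {d3, d4, d6, d10} = {d3}
⟦quiet spotted tourist d11 taught⟧ = {d3}, so the cardinality is 1.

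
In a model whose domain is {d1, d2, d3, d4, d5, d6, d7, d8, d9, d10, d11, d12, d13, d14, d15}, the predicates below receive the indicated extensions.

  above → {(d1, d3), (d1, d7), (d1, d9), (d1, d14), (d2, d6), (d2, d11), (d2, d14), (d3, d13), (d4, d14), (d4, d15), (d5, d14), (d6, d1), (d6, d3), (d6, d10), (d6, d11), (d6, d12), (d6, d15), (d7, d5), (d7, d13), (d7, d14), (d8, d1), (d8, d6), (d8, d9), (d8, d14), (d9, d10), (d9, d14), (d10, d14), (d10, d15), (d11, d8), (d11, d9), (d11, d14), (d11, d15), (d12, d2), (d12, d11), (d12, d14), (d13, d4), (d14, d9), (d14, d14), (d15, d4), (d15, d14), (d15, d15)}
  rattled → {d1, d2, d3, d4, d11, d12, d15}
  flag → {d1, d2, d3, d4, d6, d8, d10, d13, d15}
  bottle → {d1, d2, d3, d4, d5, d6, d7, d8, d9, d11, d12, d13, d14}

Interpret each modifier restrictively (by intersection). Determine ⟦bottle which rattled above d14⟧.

{d1, d2, d4, d11, d12}

⟦which rattled⟧ = ⟦rattled⟧ = {d1, d2, d3, d4, d11, d12, d15}
⟦above d14⟧ = {x : ⟨x, d14⟩ ∈ ⟦above⟧} = {d1, d2, d4, d5, d7, d8, d9, d10, d11, d12, d14, d15}
⟦bottle⟧ = {d1, d2, d3, d4, d5, d6, d7, d8, d9, d11, d12, d13, d14}
… ∩ ⟦which rattled⟧ = {d1, d2, d3, d4, d5, d6, d7, d8, d9, d11, d12, d13, d14} ∩ {d1, d2, d3, d4, d11, d12, d15} = {d1, d2, d3, d4, d11, d12}
… ∩ ⟦above d14⟧ = {d1, d2, d3, d4, d11, d12} ∩ {d1, d2, d4, d5, d7, d8, d9, d10, d11, d12, d14, d15} = {d1, d2, d4, d11, d12}
So ⟦bottle which rattled above d14⟧ = {d1, d2, d4, d11, d12}.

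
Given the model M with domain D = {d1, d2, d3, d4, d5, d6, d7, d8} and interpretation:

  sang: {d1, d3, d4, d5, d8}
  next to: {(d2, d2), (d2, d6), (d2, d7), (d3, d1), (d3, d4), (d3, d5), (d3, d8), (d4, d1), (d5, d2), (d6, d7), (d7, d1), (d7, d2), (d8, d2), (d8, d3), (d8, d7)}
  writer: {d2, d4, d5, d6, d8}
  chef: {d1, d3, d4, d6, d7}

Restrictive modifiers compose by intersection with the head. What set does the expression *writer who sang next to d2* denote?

⟦who sang⟧ = ⟦sang⟧ = {d1, d3, d4, d5, d8}
⟦next to d2⟧ = {x : ⟨x, d2⟩ ∈ ⟦next to⟧} = {d2, d5, d7, d8}
⟦writer⟧ = {d2, d4, d5, d6, d8}
… ∩ ⟦who sang⟧ = {d2, d4, d5, d6, d8} ∩ {d1, d3, d4, d5, d8} = {d4, d5, d8}
… ∩ ⟦next to d2⟧ = {d4, d5, d8} ∩ {d2, d5, d7, d8} = {d5, d8}
So ⟦writer who sang next to d2⟧ = {d5, d8}.

{d5, d8}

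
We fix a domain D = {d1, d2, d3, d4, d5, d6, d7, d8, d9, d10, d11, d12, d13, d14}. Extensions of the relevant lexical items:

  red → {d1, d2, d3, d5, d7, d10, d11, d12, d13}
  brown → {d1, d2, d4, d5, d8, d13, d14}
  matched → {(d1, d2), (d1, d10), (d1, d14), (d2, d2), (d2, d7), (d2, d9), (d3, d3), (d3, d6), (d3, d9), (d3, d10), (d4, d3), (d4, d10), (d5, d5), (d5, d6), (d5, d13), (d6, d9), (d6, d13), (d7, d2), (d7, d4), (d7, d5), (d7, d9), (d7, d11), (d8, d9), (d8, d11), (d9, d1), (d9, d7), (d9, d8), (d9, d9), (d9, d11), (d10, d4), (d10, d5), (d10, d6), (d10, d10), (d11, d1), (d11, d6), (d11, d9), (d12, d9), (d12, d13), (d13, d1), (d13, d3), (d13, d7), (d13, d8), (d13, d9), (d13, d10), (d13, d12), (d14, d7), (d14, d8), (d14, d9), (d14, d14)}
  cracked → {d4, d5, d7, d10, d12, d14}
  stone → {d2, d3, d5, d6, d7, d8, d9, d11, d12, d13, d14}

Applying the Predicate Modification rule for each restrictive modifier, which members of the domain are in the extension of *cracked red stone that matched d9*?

{d7, d12}

⟦that matched d9⟧ = {x : ⟨x, d9⟩ ∈ ⟦matched⟧} = {d2, d3, d6, d7, d8, d9, d11, d12, d13, d14}
⟦stone⟧ = {d2, d3, d5, d6, d7, d8, d9, d11, d12, d13, d14}
… ∩ ⟦that matched d9⟧ = {d2, d3, d5, d6, d7, d8, d9, d11, d12, d13, d14} ∩ {d2, d3, d6, d7, d8, d9, d11, d12, d13, d14} = {d2, d3, d6, d7, d8, d9, d11, d12, d13, d14}
… ∩ ⟦cracked⟧ = {d2, d3, d6, d7, d8, d9, d11, d12, d13, d14} ∩ {d4, d5, d7, d10, d12, d14} = {d7, d12, d14}
… ∩ ⟦red⟧ = {d7, d12, d14} ∩ {d1, d2, d3, d5, d7, d10, d11, d12, d13} = {d7, d12}
So ⟦cracked red stone that matched d9⟧ = {d7, d12}.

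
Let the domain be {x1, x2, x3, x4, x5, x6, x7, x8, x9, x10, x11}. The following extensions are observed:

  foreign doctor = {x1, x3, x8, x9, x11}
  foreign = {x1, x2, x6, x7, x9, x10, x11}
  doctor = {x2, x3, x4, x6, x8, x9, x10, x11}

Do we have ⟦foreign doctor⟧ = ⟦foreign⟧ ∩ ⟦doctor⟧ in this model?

⟦foreign⟧ ∩ ⟦doctor⟧ = {x1, x2, x6, x7, x9, x10, x11} ∩ {x2, x3, x4, x6, x8, x9, x10, x11} = {x2, x6, x9, x10, x11}
Observed ⟦foreign doctor⟧ = {x1, x3, x8, x9, x11}.
These differ, so the modifier is not intersective in this model.

no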